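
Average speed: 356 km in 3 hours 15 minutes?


Distance: 356 km
Time: 3h 15m = 195 min = 195/60 = 13/4 hours
Speed = 356 ÷ (13/4) = 356 × 4 / 13 = 1424/13 ≈ 109.5 km/h

109.5 km/h


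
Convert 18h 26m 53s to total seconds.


Hours: 18 × 3600 = 64800
Minutes: 26 × 60 = 1560
Seconds: 53
Total = 64800 + 1560 + 53 = 66413

66413 seconds


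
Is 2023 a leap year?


No

Rules: divisible by 4 AND (not by 100 OR by 400)
2023 ÷ 4 = 505 remainder 3 → not divisible by 4
Not divisible by 4 → not a leap year


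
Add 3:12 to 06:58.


Start: 418 minutes from midnight
Add: 192 minutes
Total: 610 minutes
Hours: 610 ÷ 60 = 10 remainder 10

10:10


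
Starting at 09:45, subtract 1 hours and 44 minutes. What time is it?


Start: 585 minutes from midnight
Subtract: 104 minutes
Remaining: 585 - 104 = 481
Hours: 8, Minutes: 1

08:01


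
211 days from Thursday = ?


Friday

Start: Thursday (index 3)
(3 + 211) mod 7
= 214 mod 7
= 4
Index 4 → Friday


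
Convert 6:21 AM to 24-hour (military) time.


Input: 6:21 AM
AM hour stays: 6

06:21


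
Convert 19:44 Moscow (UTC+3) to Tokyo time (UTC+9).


Time difference = UTC+9 - UTC+3 = +6 hours
New hour = (19 + 6) mod 24
= 25 mod 24 = 1
Minutes unchanged → 01:44; 25 ≥ 24 → next day

01:44 (next day)


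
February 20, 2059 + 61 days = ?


Start: February 20, 2059
Add 61 days
February 20 → March 1: 28 - 20 + 1 = 9 days (61 - 9 = 52 left)
March 1 → April 1: 31 - 1 + 1 = 31 days (52 - 31 = 21 left)
April 1 + 21 = April 22, 2059

April 22, 2059


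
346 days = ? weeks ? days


Weeks: 346 ÷ 7 = 49 remainder 3

49 weeks 3 days


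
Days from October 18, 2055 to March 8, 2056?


From October 18, 2055 to March 8, 2056
Rest of October 2055: 31 - 18 = 13
Full months: November 30, December 31, January 31, February 2056 29
Days into March 2056: 8
Total = 13 + 30 + 31 + 31 + 29 + 8 = 142 days

142 days


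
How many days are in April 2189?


30 days

Month: April (month 4)
April has 30 days


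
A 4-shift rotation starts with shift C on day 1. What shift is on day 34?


Shift D

Shifts: A, B, C, D
Start: C (index 2)
Day 34: (2 + 34 - 1) mod 4
= 35 mod 4
= 3
Index 3 → shift D


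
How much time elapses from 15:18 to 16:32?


1h 14m

End time in minutes: 16×60 + 32 = 992
Start time in minutes: 15×60 + 18 = 918
Difference = 992 - 918 = 74 minutes
= 1 hours 14 minutes


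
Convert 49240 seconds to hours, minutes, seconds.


13h 40m 40s

Hours: 49240 ÷ 3600 = 13 remainder 2440
Minutes: 2440 ÷ 60 = 40 remainder 40
Seconds: 40


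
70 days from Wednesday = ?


Start: Wednesday (index 2)
(2 + 70) mod 7
= 72 mod 7
= 2
Index 2 → Wednesday

Wednesday


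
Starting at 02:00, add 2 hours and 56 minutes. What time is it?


04:56

Start: 120 minutes from midnight
Add: 176 minutes
Total: 296 minutes
Hours: 296 ÷ 60 = 4 remainder 56


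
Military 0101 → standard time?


Hour: 1
1 < 12 → AM

1:01 AM


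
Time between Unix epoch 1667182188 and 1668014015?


Difference = 1668014015 - 1667182188 = 831827 seconds
In hours: 831827 / 3600 ≈ 231.1
In days: 831827 / 86400 ≈ 9.63

831827 seconds (231.1 hours / 9.63 days)


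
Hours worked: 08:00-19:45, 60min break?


Total time = (19×60+45) - (8×60+0)
= 1185 - 480 = 705 min
Minus break: 705 - 60 = 645 min
= 10h 45m

10h 45m (645 minutes)


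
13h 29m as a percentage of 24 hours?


Total minutes: 13×60 + 29 = 809
Day = 24×60 = 1440 minutes
Fraction = 809/1440 ≈ 0.5618
As a percentage: 809/1440 × 100 ≈ 56.18%

0.5618 (56.18%)


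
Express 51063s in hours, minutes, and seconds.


14h 11m 3s

Hours: 51063 ÷ 3600 = 14 remainder 663
Minutes: 663 ÷ 60 = 11 remainder 3
Seconds: 3


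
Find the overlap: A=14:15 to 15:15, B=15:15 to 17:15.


0 minutes

Meeting A: 855-915 (in minutes from midnight)
Meeting B: 915-1035
Overlap start = max(855, 915) = 915
Overlap end = min(915, 1035) = 915
Overlap = max(0, 915 - 915) = 0 min


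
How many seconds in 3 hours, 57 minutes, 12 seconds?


14232 seconds

Hours: 3 × 3600 = 10800
Minutes: 57 × 60 = 3420
Seconds: 12
Total = 10800 + 3420 + 12 = 14232


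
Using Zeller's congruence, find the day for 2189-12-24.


Thursday

Zeller's congruence:
q=24, m=12, k=89, j=21
h = (24 + ⌊13×13/5⌋ + 89 + ⌊89/4⌋ + ⌊21/4⌋ - 2×21) mod 7
= (24 + 33 + 89 + 22 + 5 - 42) mod 7
= 131 mod 7 = 5
h=5 → Thursday


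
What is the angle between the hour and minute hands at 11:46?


Hour hand = 11×30 + 46×0.5 = 353.0°
Minute hand = 46×6 = 276°
Difference = |353.0 - 276| = 77.0°

77.0°


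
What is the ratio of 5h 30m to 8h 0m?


11:16 (0.69)

Duration 1: 330 minutes
Duration 2: 480 minutes
Ratio = 330:480
GCD = 30
Simplified = 11:16
As a decimal: 11/16 ≈ 0.69


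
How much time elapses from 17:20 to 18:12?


0h 52m

End time in minutes: 18×60 + 12 = 1092
Start time in minutes: 17×60 + 20 = 1040
Difference = 1092 - 1040 = 52 minutes
= 0 hours 52 minutes


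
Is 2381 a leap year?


Rules: divisible by 4 AND (not by 100 OR by 400)
2381 ÷ 4 = 595 remainder 1 → not divisible by 4
Not divisible by 4 → not a leap year

No


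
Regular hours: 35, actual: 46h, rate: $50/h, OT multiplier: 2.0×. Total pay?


$2850.00

Regular: 35h × $50 = $1750.00
Overtime: 46 - 35 = 11h
OT pay: 11h × $50 × 2.0 = $1100.00
Total = $1750.00 + $1100.00 = $2850.00


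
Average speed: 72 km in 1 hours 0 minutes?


72.0 km/h

Distance: 72 km
Time: 1 hours
Speed = 72 / 1 = 72.0 km/h


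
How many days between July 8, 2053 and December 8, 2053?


153 days

From July 8, 2053 to December 8, 2053
Rest of July 2053: 31 - 8 = 23
Full months: August 31, September 30, October 31, November 30
Days into December 2053: 8
Total = 23 + 31 + 30 + 31 + 30 + 8 = 153 days


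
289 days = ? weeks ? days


41 weeks 2 days

Weeks: 289 ÷ 7 = 41 remainder 2


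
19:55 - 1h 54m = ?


Start: 1195 minutes from midnight
Subtract: 114 minutes
Remaining: 1195 - 114 = 1081
Hours: 18, Minutes: 1

18:01


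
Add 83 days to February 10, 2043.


Start: February 10, 2043
Add 83 days
February 10 → March 1: 28 - 10 + 1 = 19 days (83 - 19 = 64 left)
March 1 → April 1: 31 - 1 + 1 = 31 days (64 - 31 = 33 left)
April 1 → May 1: 30 - 1 + 1 = 30 days (33 - 30 = 3 left)
May 1 + 3 = May 4, 2043

May 4, 2043


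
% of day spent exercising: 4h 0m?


Time: 240 minutes
Day: 1440 minutes
Percentage = (240/1440) × 100 ≈ 16.7%

16.7%


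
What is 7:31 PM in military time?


Input: 7:31 PM
PM: 7 + 12 = 19

19:31


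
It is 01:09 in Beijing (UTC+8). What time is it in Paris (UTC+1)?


Time difference = UTC+1 - UTC+8 = -7 hours
New hour = (1 -7) mod 24
= -6 mod 24 = 18
Minutes unchanged → 18:09; -6 < 0 → previous day

18:09 (previous day)


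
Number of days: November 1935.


30 days

Month: November (month 11)
November has 30 days


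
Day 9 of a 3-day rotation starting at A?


Shifts: A, B, C
Start: A (index 0)
Day 9: (0 + 9 - 1) mod 3
= 8 mod 3
= 2
Index 2 → shift C

Shift C


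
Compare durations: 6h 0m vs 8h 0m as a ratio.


3:4 (0.75)

Duration 1: 360 minutes
Duration 2: 480 minutes
Ratio = 360:480
GCD = 120
Simplified = 3:4
As a decimal: 3/4 = 0.75


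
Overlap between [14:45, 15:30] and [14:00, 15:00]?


15 minutes

Meeting A: 885-930 (in minutes from midnight)
Meeting B: 840-900
Overlap start = max(885, 840) = 885
Overlap end = min(930, 900) = 900
Overlap = max(0, 900 - 885) = 15 min


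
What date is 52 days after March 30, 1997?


May 21, 1997

Start: March 30, 1997
Add 52 days
March 30 → April 1: 31 - 30 + 1 = 2 days (52 - 2 = 50 left)
April 1 → May 1: 30 - 1 + 1 = 30 days (50 - 30 = 20 left)
May 1 + 20 = May 21, 1997


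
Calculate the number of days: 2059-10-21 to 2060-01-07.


From October 21, 2059 to January 7, 2060
Rest of October 2059: 31 - 21 = 10
Full months: November 30, December 31
Days into January 2060: 7
Total = 10 + 30 + 31 + 7 = 78 days

78 days


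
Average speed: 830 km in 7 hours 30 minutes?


110.7 km/h

Distance: 830 km
Time: 7h 30m = 450 min = 450/60 = 15/2 hours
Speed = 830 ÷ (15/2) = 830 × 2 / 15 = 1660/15 ≈ 110.7 km/h


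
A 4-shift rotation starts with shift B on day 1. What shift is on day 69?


Shifts: A, B, C, D
Start: B (index 1)
Day 69: (1 + 69 - 1) mod 4
= 69 mod 4
= 1
Index 1 → shift B

Shift B


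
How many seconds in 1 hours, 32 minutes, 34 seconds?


Hours: 1 × 3600 = 3600
Minutes: 32 × 60 = 1920
Seconds: 34
Total = 3600 + 1920 + 34 = 5554

5554 seconds


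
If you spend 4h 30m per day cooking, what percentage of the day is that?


Time: 270 minutes
Day: 1440 minutes
Percentage = (270/1440) × 100 ≈ 18.8%

18.8%


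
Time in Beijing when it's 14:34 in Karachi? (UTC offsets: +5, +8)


Time difference = UTC+8 - UTC+5 = +3 hours
New hour = (14 + 3) mod 24
= 17 mod 24 = 17
Minutes unchanged → 17:34

17:34


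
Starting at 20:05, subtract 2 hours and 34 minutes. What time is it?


17:31

Start: 1205 minutes from midnight
Subtract: 154 minutes
Remaining: 1205 - 154 = 1051
Hours: 17, Minutes: 31


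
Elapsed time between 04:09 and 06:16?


End time in minutes: 6×60 + 16 = 376
Start time in minutes: 4×60 + 9 = 249
Difference = 376 - 249 = 127 minutes
= 2 hours 7 minutes

2h 7m


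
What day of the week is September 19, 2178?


Zeller's congruence:
q=19, m=9, k=78, j=21
h = (19 + ⌊13×10/5⌋ + 78 + ⌊78/4⌋ + ⌊21/4⌋ - 2×21) mod 7
= (19 + 26 + 78 + 19 + 5 - 42) mod 7
= 105 mod 7 = 0
h=0 → Saturday

Saturday


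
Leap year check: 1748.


Yes

Rules: divisible by 4 AND (not by 100 OR by 400)
1748 ÷ 4 = 437 exactly → divisible by 4
1748 ÷ 100 = 17 remainder 48 → not divisible by 100
Divisible by 4 but not by 100 → leap year


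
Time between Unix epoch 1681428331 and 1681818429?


Difference = 1681818429 - 1681428331 = 390098 seconds
In hours: 390098 / 3600 ≈ 108.4
In days: 390098 / 86400 ≈ 4.52

390098 seconds (108.4 hours / 4.52 days)


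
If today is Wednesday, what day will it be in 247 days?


Start: Wednesday (index 2)
(2 + 247) mod 7
= 249 mod 7
= 4
Index 4 → Friday

Friday


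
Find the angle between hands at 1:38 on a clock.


179.0°

Hour hand = 1×30 + 38×0.5 = 49.0°
Minute hand = 38×6 = 228°
Difference = |49.0 - 228| = 179.0°


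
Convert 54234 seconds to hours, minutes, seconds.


15h 3m 54s

Hours: 54234 ÷ 3600 = 15 remainder 234
Minutes: 234 ÷ 60 = 3 remainder 54
Seconds: 54


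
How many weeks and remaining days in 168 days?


24 weeks 0 days

Weeks: 168 ÷ 7 = 24 remainder 0


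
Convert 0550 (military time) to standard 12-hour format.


5:50 AM

Hour: 5
5 < 12 → AM


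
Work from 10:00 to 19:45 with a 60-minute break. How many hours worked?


8h 45m (525 minutes)

Total time = (19×60+45) - (10×60+0)
= 1185 - 600 = 585 min
Minus break: 585 - 60 = 525 min
= 8h 45m


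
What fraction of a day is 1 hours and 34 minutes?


0.0653 (6.53%)

Total minutes: 1×60 + 34 = 94
Day = 24×60 = 1440 minutes
Fraction = 94/1440 ≈ 0.0653
As a percentage: 94/1440 × 100 ≈ 6.53%


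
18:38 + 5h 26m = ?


Start: 1118 minutes from midnight
Add: 326 minutes
Total: 1444 minutes
Hours: 1444 ÷ 60 = 24 remainder 4
24 ≥ 24 → 24 - 24 = 0 (next day)

00:04 (next day)


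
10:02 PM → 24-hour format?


Input: 10:02 PM
PM: 10 + 12 = 22

22:02


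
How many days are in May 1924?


31 days

Month: May (month 5)
May has 31 days


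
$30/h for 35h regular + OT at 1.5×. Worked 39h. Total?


Regular: 35h × $30 = $1050.00
Overtime: 39 - 35 = 4h
OT pay: 4h × $30 × 1.5 = $180.00
Total = $1050.00 + $180.00 = $1230.00

$1230.00


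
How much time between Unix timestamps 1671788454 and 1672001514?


213060 seconds (59.2 hours / 2.47 days)

Difference = 1672001514 - 1671788454 = 213060 seconds
In hours: 213060 / 3600 ≈ 59.2
In days: 213060 / 86400 ≈ 2.47


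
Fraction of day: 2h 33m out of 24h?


0.1063 (10.63%)

Total minutes: 2×60 + 33 = 153
Day = 24×60 = 1440 minutes
Fraction = 153/1440 ≈ 0.1063
As a percentage: 153/1440 × 100 ≈ 10.63%


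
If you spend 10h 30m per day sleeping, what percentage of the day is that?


43.8%

Time: 630 minutes
Day: 1440 minutes
Percentage = (630/1440) × 100 ≈ 43.8%


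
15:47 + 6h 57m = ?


22:44

Start: 947 minutes from midnight
Add: 417 minutes
Total: 1364 minutes
Hours: 1364 ÷ 60 = 22 remainder 44


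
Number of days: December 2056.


Month: December (month 12)
December has 31 days

31 days


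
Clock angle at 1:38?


179.0°

Hour hand = 1×30 + 38×0.5 = 49.0°
Minute hand = 38×6 = 228°
Difference = |49.0 - 228| = 179.0°


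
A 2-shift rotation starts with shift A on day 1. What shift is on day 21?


Shifts: A, B
Start: A (index 0)
Day 21: (0 + 21 - 1) mod 2
= 20 mod 2
= 0
Index 0 → shift A

Shift A


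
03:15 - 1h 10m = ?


Start: 195 minutes from midnight
Subtract: 70 minutes
Remaining: 195 - 70 = 125
Hours: 2, Minutes: 5

02:05


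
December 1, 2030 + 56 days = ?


January 26, 2031

Start: December 1, 2030
Add 56 days
December 1 → January 1: 31 - 1 + 1 = 31 days (56 - 31 = 25 left)
January 1 + 25 = January 26, 2031


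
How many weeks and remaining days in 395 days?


56 weeks 3 days

Weeks: 395 ÷ 7 = 56 remainder 3


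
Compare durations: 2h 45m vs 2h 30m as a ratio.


11:10 (1.10)

Duration 1: 165 minutes
Duration 2: 150 minutes
Ratio = 165:150
GCD = 15
Simplified = 11:10
As a decimal: 11/10 = 1.10


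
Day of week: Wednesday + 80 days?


Saturday

Start: Wednesday (index 2)
(2 + 80) mod 7
= 82 mod 7
= 5
Index 5 → Saturday


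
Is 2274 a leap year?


No

Rules: divisible by 4 AND (not by 100 OR by 400)
2274 ÷ 4 = 568 remainder 2 → not divisible by 4
Not divisible by 4 → not a leap year


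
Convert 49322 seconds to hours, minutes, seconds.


Hours: 49322 ÷ 3600 = 13 remainder 2522
Minutes: 2522 ÷ 60 = 42 remainder 2
Seconds: 2

13h 42m 2s


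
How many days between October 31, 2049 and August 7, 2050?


From October 31, 2049 to August 7, 2050
Rest of October 2049: 31 - 31 = 0
Full months: November 30, December 31, January 31, February 2050 28, March 31, April 30, May 31, June 30, July 31
Days into August 2050: 7
Total = 0 + 30 + 31 + 31 + 28 + 31 + 30 + 31 + 30 + 31 + 7 = 280 days

280 days


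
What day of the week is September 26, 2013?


Thursday

Zeller's congruence:
q=26, m=9, k=13, j=20
h = (26 + ⌊13×10/5⌋ + 13 + ⌊13/4⌋ + ⌊20/4⌋ - 2×20) mod 7
= (26 + 26 + 13 + 3 + 5 - 40) mod 7
= 33 mod 7 = 5
h=5 → Thursday


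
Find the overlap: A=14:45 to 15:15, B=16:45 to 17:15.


Meeting A: 885-915 (in minutes from midnight)
Meeting B: 1005-1035
Overlap start = max(885, 1005) = 1005
Overlap end = min(915, 1035) = 915
Overlap = max(0, 915 - 1005) = 0 min

0 minutes


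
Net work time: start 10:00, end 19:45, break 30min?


9h 15m (555 minutes)

Total time = (19×60+45) - (10×60+0)
= 1185 - 600 = 585 min
Minus break: 585 - 30 = 555 min
= 9h 15m


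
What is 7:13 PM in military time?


19:13

Input: 7:13 PM
PM: 7 + 12 = 19


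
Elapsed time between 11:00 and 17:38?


End time in minutes: 17×60 + 38 = 1058
Start time in minutes: 11×60 + 0 = 660
Difference = 1058 - 660 = 398 minutes
= 6 hours 38 minutes

6h 38m


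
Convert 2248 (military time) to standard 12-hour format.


10:48 PM

Hour: 22
22 - 12 = 10 → PM


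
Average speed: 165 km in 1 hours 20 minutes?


123.8 km/h

Distance: 165 km
Time: 1h 20m = 80 min = 80/60 = 4/3 hours
Speed = 165 ÷ (4/3) = 165 × 3 / 4 = 495/4 ≈ 123.8 km/h


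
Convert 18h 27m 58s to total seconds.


Hours: 18 × 3600 = 64800
Minutes: 27 × 60 = 1620
Seconds: 58
Total = 64800 + 1620 + 58 = 66478

66478 seconds


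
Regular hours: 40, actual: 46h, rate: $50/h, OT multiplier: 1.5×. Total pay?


Regular: 40h × $50 = $2000.00
Overtime: 46 - 40 = 6h
OT pay: 6h × $50 × 1.5 = $450.00
Total = $2000.00 + $450.00 = $2450.00

$2450.00


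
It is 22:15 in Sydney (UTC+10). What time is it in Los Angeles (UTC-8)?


Time difference = UTC-8 - UTC+10 = -18 hours
New hour = (22 -18) mod 24
= 4 mod 24 = 4
Minutes unchanged → 04:15

04:15


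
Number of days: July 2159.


31 days

Month: July (month 7)
July has 31 days


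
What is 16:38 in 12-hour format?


4:38 PM

Hour: 16
16 - 12 = 4 → PM


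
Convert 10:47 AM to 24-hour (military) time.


10:47

Input: 10:47 AM
AM hour stays: 10


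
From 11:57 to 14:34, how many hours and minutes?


2h 37m

End time in minutes: 14×60 + 34 = 874
Start time in minutes: 11×60 + 57 = 717
Difference = 874 - 717 = 157 minutes
= 2 hours 37 minutes


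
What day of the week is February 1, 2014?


Zeller's congruence:
q=1, m=14, k=13, j=20
h = (1 + ⌊13×15/5⌋ + 13 + ⌊13/4⌋ + ⌊20/4⌋ - 2×20) mod 7
= (1 + 39 + 13 + 3 + 5 - 40) mod 7
= 21 mod 7 = 0
h=0 → Saturday

Saturday


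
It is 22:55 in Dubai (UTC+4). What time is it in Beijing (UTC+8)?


Time difference = UTC+8 - UTC+4 = +4 hours
New hour = (22 + 4) mod 24
= 26 mod 24 = 2
Minutes unchanged → 02:55; 26 ≥ 24 → next day

02:55 (next day)


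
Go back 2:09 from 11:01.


08:52

Start: 661 minutes from midnight
Subtract: 129 minutes
Remaining: 661 - 129 = 532
Hours: 8, Minutes: 52


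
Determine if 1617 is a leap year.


No

Rules: divisible by 4 AND (not by 100 OR by 400)
1617 ÷ 4 = 404 remainder 1 → not divisible by 4
Not divisible by 4 → not a leap year


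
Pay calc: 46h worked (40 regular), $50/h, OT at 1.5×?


Regular: 40h × $50 = $2000.00
Overtime: 46 - 40 = 6h
OT pay: 6h × $50 × 1.5 = $450.00
Total = $2000.00 + $450.00 = $2450.00

$2450.00


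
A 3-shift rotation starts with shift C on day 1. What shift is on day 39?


Shifts: A, B, C
Start: C (index 2)
Day 39: (2 + 39 - 1) mod 3
= 40 mod 3
= 1
Index 1 → shift B

Shift B


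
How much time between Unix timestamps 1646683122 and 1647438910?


755788 seconds (209.9 hours / 8.75 days)

Difference = 1647438910 - 1646683122 = 755788 seconds
In hours: 755788 / 3600 ≈ 209.9
In days: 755788 / 86400 ≈ 8.75


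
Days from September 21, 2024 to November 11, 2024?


From September 21, 2024 to November 11, 2024
Rest of September 2024: 30 - 21 = 9
Full months: October 31
Days into November 2024: 11
Total = 9 + 31 + 11 = 51 days

51 days


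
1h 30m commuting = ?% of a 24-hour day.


Time: 90 minutes
Day: 1440 minutes
Percentage = (90/1440) × 100 ≈ 6.3%

6.3%


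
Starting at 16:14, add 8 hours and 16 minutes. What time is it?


00:30 (next day)

Start: 974 minutes from midnight
Add: 496 minutes
Total: 1470 minutes
Hours: 1470 ÷ 60 = 24 remainder 30
24 ≥ 24 → 24 - 24 = 0 (next day)


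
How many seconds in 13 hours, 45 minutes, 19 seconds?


49519 seconds

Hours: 13 × 3600 = 46800
Minutes: 45 × 60 = 2700
Seconds: 19
Total = 46800 + 2700 + 19 = 49519


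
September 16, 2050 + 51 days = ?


Start: September 16, 2050
Add 51 days
September 16 → October 1: 30 - 16 + 1 = 15 days (51 - 15 = 36 left)
October 1 → November 1: 31 - 1 + 1 = 31 days (36 - 31 = 5 left)
November 1 + 5 = November 6, 2050

November 6, 2050


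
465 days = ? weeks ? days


66 weeks 3 days

Weeks: 465 ÷ 7 = 66 remainder 3


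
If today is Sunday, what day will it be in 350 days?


Start: Sunday (index 6)
(6 + 350) mod 7
= 356 mod 7
= 6
Index 6 → Sunday

Sunday


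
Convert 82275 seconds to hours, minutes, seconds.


Hours: 82275 ÷ 3600 = 22 remainder 3075
Minutes: 3075 ÷ 60 = 51 remainder 15
Seconds: 15

22h 51m 15s


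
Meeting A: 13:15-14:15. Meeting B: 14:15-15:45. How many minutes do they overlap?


0 minutes

Meeting A: 795-855 (in minutes from midnight)
Meeting B: 855-945
Overlap start = max(795, 855) = 855
Overlap end = min(855, 945) = 855
Overlap = max(0, 855 - 855) = 0 min


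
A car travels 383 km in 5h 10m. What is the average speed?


Distance: 383 km
Time: 5h 10m = 310 min = 310/60 = 31/6 hours
Speed = 383 ÷ (31/6) = 383 × 6 / 31 = 2298/31 ≈ 74.1 km/h

74.1 km/h


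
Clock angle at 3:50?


Hour hand = 3×30 + 50×0.5 = 115.0°
Minute hand = 50×6 = 300°
Difference = |115.0 - 300| = 185.0°
Since > 180°: 360 - 185.0 = 175.0°

175.0°


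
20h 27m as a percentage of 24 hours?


Total minutes: 20×60 + 27 = 1227
Day = 24×60 = 1440 minutes
Fraction = 1227/1440 ≈ 0.8521
As a percentage: 1227/1440 × 100 ≈ 85.21%

0.8521 (85.21%)


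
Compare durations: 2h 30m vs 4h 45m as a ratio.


10:19 (0.53)

Duration 1: 150 minutes
Duration 2: 285 minutes
Ratio = 150:285
GCD = 15
Simplified = 10:19
As a decimal: 10/19 ≈ 0.53


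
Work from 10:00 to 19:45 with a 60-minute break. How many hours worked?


Total time = (19×60+45) - (10×60+0)
= 1185 - 600 = 585 min
Minus break: 585 - 60 = 525 min
= 8h 45m

8h 45m (525 minutes)


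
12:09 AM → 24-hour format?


Input: 12:09 AM
12 AM → 00 (midnight)

00:09


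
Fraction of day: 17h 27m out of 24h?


0.7271 (72.71%)

Total minutes: 17×60 + 27 = 1047
Day = 24×60 = 1440 minutes
Fraction = 1047/1440 ≈ 0.7271
As a percentage: 1047/1440 × 100 ≈ 72.71%


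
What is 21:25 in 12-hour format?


9:25 PM

Hour: 21
21 - 12 = 9 → PM


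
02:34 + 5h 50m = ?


08:24

Start: 154 minutes from midnight
Add: 350 minutes
Total: 504 minutes
Hours: 504 ÷ 60 = 8 remainder 24


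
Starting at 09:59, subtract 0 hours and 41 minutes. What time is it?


09:18

Start: 599 minutes from midnight
Subtract: 41 minutes
Remaining: 599 - 41 = 558
Hours: 9, Minutes: 18


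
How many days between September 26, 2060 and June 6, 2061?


From September 26, 2060 to June 6, 2061
Rest of September 2060: 30 - 26 = 4
Full months: October 31, November 30, December 31, January 31, February 2061 28, March 31, April 30, May 31
Days into June 2061: 6
Total = 4 + 31 + 30 + 31 + 31 + 28 + 31 + 30 + 31 + 6 = 253 days

253 days


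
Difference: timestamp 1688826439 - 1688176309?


650130 seconds (180.6 hours / 7.52 days)

Difference = 1688826439 - 1688176309 = 650130 seconds
In hours: 650130 / 3600 ≈ 180.6
In days: 650130 / 86400 ≈ 7.52


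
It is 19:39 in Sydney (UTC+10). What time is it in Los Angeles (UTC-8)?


01:39

Time difference = UTC-8 - UTC+10 = -18 hours
New hour = (19 -18) mod 24
= 1 mod 24 = 1
Minutes unchanged → 01:39


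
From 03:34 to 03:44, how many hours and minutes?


0h 10m

End time in minutes: 3×60 + 44 = 224
Start time in minutes: 3×60 + 34 = 214
Difference = 224 - 214 = 10 minutes
= 0 hours 10 minutes


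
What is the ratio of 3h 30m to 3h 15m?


14:13 (1.08)

Duration 1: 210 minutes
Duration 2: 195 minutes
Ratio = 210:195
GCD = 15
Simplified = 14:13
As a decimal: 14/13 ≈ 1.08


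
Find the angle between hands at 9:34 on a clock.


83.0°

Hour hand = 9×30 + 34×0.5 = 287.0°
Minute hand = 34×6 = 204°
Difference = |287.0 - 204| = 83.0°


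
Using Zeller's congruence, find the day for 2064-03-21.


Zeller's congruence:
q=21, m=3, k=64, j=20
h = (21 + ⌊13×4/5⌋ + 64 + ⌊64/4⌋ + ⌊20/4⌋ - 2×20) mod 7
= (21 + 10 + 64 + 16 + 5 - 40) mod 7
= 76 mod 7 = 6
h=6 → Friday

Friday


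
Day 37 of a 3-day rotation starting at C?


Shifts: A, B, C
Start: C (index 2)
Day 37: (2 + 37 - 1) mod 3
= 38 mod 3
= 2
Index 2 → shift C

Shift C


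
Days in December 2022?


Month: December (month 12)
December has 31 days

31 days


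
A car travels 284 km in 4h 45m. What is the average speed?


59.8 km/h

Distance: 284 km
Time: 4h 45m = 285 min = 285/60 = 19/4 hours
Speed = 284 ÷ (19/4) = 284 × 4 / 19 = 1136/19 ≈ 59.8 km/h


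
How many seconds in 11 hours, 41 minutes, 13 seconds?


Hours: 11 × 3600 = 39600
Minutes: 41 × 60 = 2460
Seconds: 13
Total = 39600 + 2460 + 13 = 42073

42073 seconds


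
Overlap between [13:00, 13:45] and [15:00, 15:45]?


Meeting A: 780-825 (in minutes from midnight)
Meeting B: 900-945
Overlap start = max(780, 900) = 900
Overlap end = min(825, 945) = 825
Overlap = max(0, 825 - 900) = 0 min

0 minutes


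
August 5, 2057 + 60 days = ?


October 4, 2057

Start: August 5, 2057
Add 60 days
August 5 → September 1: 31 - 5 + 1 = 27 days (60 - 27 = 33 left)
September 1 → October 1: 30 - 1 + 1 = 30 days (33 - 30 = 3 left)
October 1 + 3 = October 4, 2057


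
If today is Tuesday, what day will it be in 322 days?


Tuesday

Start: Tuesday (index 1)
(1 + 322) mod 7
= 323 mod 7
= 1
Index 1 → Tuesday


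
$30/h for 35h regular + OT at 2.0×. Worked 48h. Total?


$1830.00

Regular: 35h × $30 = $1050.00
Overtime: 48 - 35 = 13h
OT pay: 13h × $30 × 2.0 = $780.00
Total = $1050.00 + $780.00 = $1830.00


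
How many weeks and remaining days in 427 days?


61 weeks 0 days

Weeks: 427 ÷ 7 = 61 remainder 0


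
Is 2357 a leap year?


No

Rules: divisible by 4 AND (not by 100 OR by 400)
2357 ÷ 4 = 589 remainder 1 → not divisible by 4
Not divisible by 4 → not a leap year


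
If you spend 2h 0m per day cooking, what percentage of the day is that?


Time: 120 minutes
Day: 1440 minutes
Percentage = (120/1440) × 100 ≈ 8.3%

8.3%


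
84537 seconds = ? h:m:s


23h 28m 57s

Hours: 84537 ÷ 3600 = 23 remainder 1737
Minutes: 1737 ÷ 60 = 28 remainder 57
Seconds: 57


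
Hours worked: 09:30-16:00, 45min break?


5h 45m (345 minutes)

Total time = (16×60+0) - (9×60+30)
= 960 - 570 = 390 min
Minus break: 390 - 45 = 345 min
= 5h 45m


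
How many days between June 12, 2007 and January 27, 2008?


229 days

From June 12, 2007 to January 27, 2008
Rest of June 2007: 30 - 12 = 18
Full months: July 31, August 31, September 30, October 31, November 30, December 31
Days into January 2008: 27
Total = 18 + 31 + 31 + 30 + 31 + 30 + 31 + 27 = 229 days


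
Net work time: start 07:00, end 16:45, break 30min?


9h 15m (555 minutes)

Total time = (16×60+45) - (7×60+0)
= 1005 - 420 = 585 min
Minus break: 585 - 30 = 555 min
= 9h 15m


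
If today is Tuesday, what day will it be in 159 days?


Start: Tuesday (index 1)
(1 + 159) mod 7
= 160 mod 7
= 6
Index 6 → Sunday

Sunday


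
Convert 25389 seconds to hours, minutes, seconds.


7h 3m 9s

Hours: 25389 ÷ 3600 = 7 remainder 189
Minutes: 189 ÷ 60 = 3 remainder 9
Seconds: 9


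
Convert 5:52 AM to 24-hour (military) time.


Input: 5:52 AM
AM hour stays: 5

05:52


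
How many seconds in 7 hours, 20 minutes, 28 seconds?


Hours: 7 × 3600 = 25200
Minutes: 20 × 60 = 1200
Seconds: 28
Total = 25200 + 1200 + 28 = 26428

26428 seconds


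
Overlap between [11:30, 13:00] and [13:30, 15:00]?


Meeting A: 690-780 (in minutes from midnight)
Meeting B: 810-900
Overlap start = max(690, 810) = 810
Overlap end = min(780, 900) = 780
Overlap = max(0, 780 - 810) = 0 min

0 minutes


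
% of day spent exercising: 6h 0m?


Time: 360 minutes
Day: 1440 minutes
Percentage = (360/1440) × 100 = 25.0%

25.0%


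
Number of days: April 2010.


30 days

Month: April (month 4)
April has 30 days


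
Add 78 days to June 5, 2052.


Start: June 5, 2052
Add 78 days
June 5 → July 1: 30 - 5 + 1 = 26 days (78 - 26 = 52 left)
July 1 → August 1: 31 - 1 + 1 = 31 days (52 - 31 = 21 left)
August 1 + 21 = August 22, 2052

August 22, 2052


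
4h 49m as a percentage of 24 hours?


0.2007 (20.07%)

Total minutes: 4×60 + 49 = 289
Day = 24×60 = 1440 minutes
Fraction = 289/1440 ≈ 0.2007
As a percentage: 289/1440 × 100 ≈ 20.07%


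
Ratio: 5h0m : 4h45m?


Duration 1: 300 minutes
Duration 2: 285 minutes
Ratio = 300:285
GCD = 15
Simplified = 20:19
As a decimal: 20/19 ≈ 1.05

20:19 (1.05)


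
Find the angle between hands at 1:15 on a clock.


Hour hand = 1×30 + 15×0.5 = 37.5°
Minute hand = 15×6 = 90°
Difference = |37.5 - 90| = 52.5°

52.5°


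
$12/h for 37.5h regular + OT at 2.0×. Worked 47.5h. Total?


Regular: 37.5h × $12 = $450.00
Overtime: 47.5 - 37.5 = 10.0h
OT pay: 10.0h × $12 × 2.0 = $240.00
Total = $450.00 + $240.00 = $690.00

$690.00


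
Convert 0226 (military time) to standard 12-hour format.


2:26 AM

Hour: 2
2 < 12 → AM


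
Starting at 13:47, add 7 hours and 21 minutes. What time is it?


Start: 827 minutes from midnight
Add: 441 minutes
Total: 1268 minutes
Hours: 1268 ÷ 60 = 21 remainder 8

21:08


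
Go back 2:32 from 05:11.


02:39

Start: 311 minutes from midnight
Subtract: 152 minutes
Remaining: 311 - 152 = 159
Hours: 2, Minutes: 39


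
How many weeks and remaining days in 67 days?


Weeks: 67 ÷ 7 = 9 remainder 4

9 weeks 4 days


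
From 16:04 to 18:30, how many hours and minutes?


2h 26m

End time in minutes: 18×60 + 30 = 1110
Start time in minutes: 16×60 + 4 = 964
Difference = 1110 - 964 = 146 minutes
= 2 hours 26 minutes


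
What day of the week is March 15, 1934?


Thursday

Zeller's congruence:
q=15, m=3, k=34, j=19
h = (15 + ⌊13×4/5⌋ + 34 + ⌊34/4⌋ + ⌊19/4⌋ - 2×19) mod 7
= (15 + 10 + 34 + 8 + 4 - 38) mod 7
= 33 mod 7 = 5
h=5 → Thursday


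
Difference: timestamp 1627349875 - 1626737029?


Difference = 1627349875 - 1626737029 = 612846 seconds
In hours: 612846 / 3600 ≈ 170.2
In days: 612846 / 86400 ≈ 7.09

612846 seconds (170.2 hours / 7.09 days)


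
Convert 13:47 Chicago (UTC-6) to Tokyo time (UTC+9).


Time difference = UTC+9 - UTC-6 = +15 hours
New hour = (13 + 15) mod 24
= 28 mod 24 = 4
Minutes unchanged → 04:47; 28 ≥ 24 → next day

04:47 (next day)


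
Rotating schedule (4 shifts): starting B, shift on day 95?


Shifts: A, B, C, D
Start: B (index 1)
Day 95: (1 + 95 - 1) mod 4
= 95 mod 4
= 3
Index 3 → shift D

Shift D


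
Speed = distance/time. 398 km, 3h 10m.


Distance: 398 km
Time: 3h 10m = 190 min = 190/60 = 19/6 hours
Speed = 398 ÷ (19/6) = 398 × 6 / 19 = 2388/19 ≈ 125.7 km/h

125.7 km/h


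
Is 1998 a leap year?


No

Rules: divisible by 4 AND (not by 100 OR by 400)
1998 ÷ 4 = 499 remainder 2 → not divisible by 4
Not divisible by 4 → not a leap year


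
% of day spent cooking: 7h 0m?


Time: 420 minutes
Day: 1440 minutes
Percentage = (420/1440) × 100 ≈ 29.2%

29.2%


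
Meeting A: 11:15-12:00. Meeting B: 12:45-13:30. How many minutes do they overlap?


0 minutes

Meeting A: 675-720 (in minutes from midnight)
Meeting B: 765-810
Overlap start = max(675, 765) = 765
Overlap end = min(720, 810) = 720
Overlap = max(0, 720 - 765) = 0 min


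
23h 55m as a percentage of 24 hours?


Total minutes: 23×60 + 55 = 1435
Day = 24×60 = 1440 minutes
Fraction = 1435/1440 ≈ 0.9965
As a percentage: 1435/1440 × 100 ≈ 99.65%

0.9965 (99.65%)


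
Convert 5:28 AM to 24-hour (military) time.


05:28

Input: 5:28 AM
AM hour stays: 5


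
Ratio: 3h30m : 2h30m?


Duration 1: 210 minutes
Duration 2: 150 minutes
Ratio = 210:150
GCD = 30
Simplified = 7:5
As a decimal: 7/5 = 1.40

7:5 (1.40)


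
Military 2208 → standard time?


Hour: 22
22 - 12 = 10 → PM

10:08 PM


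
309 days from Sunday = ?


Start: Sunday (index 6)
(6 + 309) mod 7
= 315 mod 7
= 0
Index 0 → Monday

Monday


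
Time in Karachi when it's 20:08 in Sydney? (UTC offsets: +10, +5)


Time difference = UTC+5 - UTC+10 = -5 hours
New hour = (20 -5) mod 24
= 15 mod 24 = 15
Minutes unchanged → 15:08

15:08


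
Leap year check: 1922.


Rules: divisible by 4 AND (not by 100 OR by 400)
1922 ÷ 4 = 480 remainder 2 → not divisible by 4
Not divisible by 4 → not a leap year

No


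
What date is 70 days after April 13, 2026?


Start: April 13, 2026
Add 70 days
April 13 → May 1: 30 - 13 + 1 = 18 days (70 - 18 = 52 left)
May 1 → June 1: 31 - 1 + 1 = 31 days (52 - 31 = 21 left)
June 1 + 21 = June 22, 2026

June 22, 2026


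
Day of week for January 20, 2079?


Zeller's congruence:
q=20, m=13, k=78, j=20
h = (20 + ⌊13×14/5⌋ + 78 + ⌊78/4⌋ + ⌊20/4⌋ - 2×20) mod 7
= (20 + 36 + 78 + 19 + 5 - 40) mod 7
= 118 mod 7 = 6
h=6 → Friday

Friday


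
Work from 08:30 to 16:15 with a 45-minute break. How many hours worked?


7h 0m (420 minutes)

Total time = (16×60+15) - (8×60+30)
= 975 - 510 = 465 min
Minus break: 465 - 45 = 420 min
= 7h 0m


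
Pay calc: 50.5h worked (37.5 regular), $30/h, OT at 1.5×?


$1710.00

Regular: 37.5h × $30 = $1125.00
Overtime: 50.5 - 37.5 = 13.0h
OT pay: 13.0h × $30 × 1.5 = $585.00
Total = $1125.00 + $585.00 = $1710.00


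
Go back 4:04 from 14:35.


10:31

Start: 875 minutes from midnight
Subtract: 244 minutes
Remaining: 875 - 244 = 631
Hours: 10, Minutes: 31


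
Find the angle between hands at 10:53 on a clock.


Hour hand = 10×30 + 53×0.5 = 326.5°
Minute hand = 53×6 = 318°
Difference = |326.5 - 318| = 8.5°

8.5°


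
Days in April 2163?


30 days

Month: April (month 4)
April has 30 days


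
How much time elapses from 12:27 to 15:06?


2h 39m

End time in minutes: 15×60 + 6 = 906
Start time in minutes: 12×60 + 27 = 747
Difference = 906 - 747 = 159 minutes
= 2 hours 39 minutes


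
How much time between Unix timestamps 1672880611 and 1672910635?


30024 seconds (8.3 hours / 0.35 days)

Difference = 1672910635 - 1672880611 = 30024 seconds
In hours: 30024 / 3600 ≈ 8.3
In days: 30024 / 86400 ≈ 0.35


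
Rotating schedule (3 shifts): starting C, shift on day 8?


Shifts: A, B, C
Start: C (index 2)
Day 8: (2 + 8 - 1) mod 3
= 9 mod 3
= 0
Index 0 → shift A

Shift A


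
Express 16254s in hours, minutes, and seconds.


Hours: 16254 ÷ 3600 = 4 remainder 1854
Minutes: 1854 ÷ 60 = 30 remainder 54
Seconds: 54

4h 30m 54s


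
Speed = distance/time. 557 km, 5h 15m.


106.1 km/h

Distance: 557 km
Time: 5h 15m = 315 min = 315/60 = 21/4 hours
Speed = 557 ÷ (21/4) = 557 × 4 / 21 = 2228/21 ≈ 106.1 km/h


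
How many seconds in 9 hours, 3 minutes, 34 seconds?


Hours: 9 × 3600 = 32400
Minutes: 3 × 60 = 180
Seconds: 34
Total = 32400 + 180 + 34 = 32614

32614 seconds


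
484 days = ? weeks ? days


69 weeks 1 days

Weeks: 484 ÷ 7 = 69 remainder 1


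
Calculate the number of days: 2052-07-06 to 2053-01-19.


From July 6, 2052 to January 19, 2053
Rest of July 2052: 31 - 6 = 25
Full months: August 31, September 30, October 31, November 30, December 31
Days into January 2053: 19
Total = 25 + 31 + 30 + 31 + 30 + 31 + 19 = 197 days

197 days


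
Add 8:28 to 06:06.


Start: 366 minutes from midnight
Add: 508 minutes
Total: 874 minutes
Hours: 874 ÷ 60 = 14 remainder 34

14:34


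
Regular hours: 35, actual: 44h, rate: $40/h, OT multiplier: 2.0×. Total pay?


$2120.00

Regular: 35h × $40 = $1400.00
Overtime: 44 - 35 = 9h
OT pay: 9h × $40 × 2.0 = $720.00
Total = $1400.00 + $720.00 = $2120.00


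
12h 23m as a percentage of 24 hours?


Total minutes: 12×60 + 23 = 743
Day = 24×60 = 1440 minutes
Fraction = 743/1440 ≈ 0.5160
As a percentage: 743/1440 × 100 ≈ 51.60%

0.5160 (51.60%)


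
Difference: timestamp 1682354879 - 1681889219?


465660 seconds (129.4 hours / 5.39 days)

Difference = 1682354879 - 1681889219 = 465660 seconds
In hours: 465660 / 3600 ≈ 129.4
In days: 465660 / 86400 ≈ 5.39


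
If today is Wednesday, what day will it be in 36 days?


Start: Wednesday (index 2)
(2 + 36) mod 7
= 38 mod 7
= 3
Index 3 → Thursday

Thursday


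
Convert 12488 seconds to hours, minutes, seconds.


Hours: 12488 ÷ 3600 = 3 remainder 1688
Minutes: 1688 ÷ 60 = 28 remainder 8
Seconds: 8

3h 28m 8s


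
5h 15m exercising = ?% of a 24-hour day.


Time: 315 minutes
Day: 1440 minutes
Percentage = (315/1440) × 100 ≈ 21.9%

21.9%


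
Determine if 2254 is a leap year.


No

Rules: divisible by 4 AND (not by 100 OR by 400)
2254 ÷ 4 = 563 remainder 2 → not divisible by 4
Not divisible by 4 → not a leap year


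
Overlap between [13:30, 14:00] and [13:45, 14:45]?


Meeting A: 810-840 (in minutes from midnight)
Meeting B: 825-885
Overlap start = max(810, 825) = 825
Overlap end = min(840, 885) = 840
Overlap = max(0, 840 - 825) = 15 min

15 minutes


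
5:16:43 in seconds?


Hours: 5 × 3600 = 18000
Minutes: 16 × 60 = 960
Seconds: 43
Total = 18000 + 960 + 43 = 19003

19003 seconds


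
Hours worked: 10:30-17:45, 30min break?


6h 45m (405 minutes)

Total time = (17×60+45) - (10×60+30)
= 1065 - 630 = 435 min
Minus break: 435 - 30 = 405 min
= 6h 45m


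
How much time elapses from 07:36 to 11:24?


End time in minutes: 11×60 + 24 = 684
Start time in minutes: 7×60 + 36 = 456
Difference = 684 - 456 = 228 minutes
= 3 hours 48 minutes

3h 48m


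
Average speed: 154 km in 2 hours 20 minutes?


66.0 km/h

Distance: 154 km
Time: 2h 20m = 140 min = 140/60 = 7/3 hours
Speed = 154 ÷ (7/3) = 154 × 3 / 7 = 462/7 = 66.0 km/h


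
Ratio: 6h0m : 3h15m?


24:13 (1.85)

Duration 1: 360 minutes
Duration 2: 195 minutes
Ratio = 360:195
GCD = 15
Simplified = 24:13
As a decimal: 24/13 ≈ 1.85


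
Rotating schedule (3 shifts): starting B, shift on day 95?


Shift C

Shifts: A, B, C
Start: B (index 1)
Day 95: (1 + 95 - 1) mod 3
= 95 mod 3
= 2
Index 2 → shift C


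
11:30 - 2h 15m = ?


09:15

Start: 690 minutes from midnight
Subtract: 135 minutes
Remaining: 690 - 135 = 555
Hours: 9, Minutes: 15


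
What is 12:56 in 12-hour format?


12:56 PM

Hour: 12
12 → 12 PM (noon)


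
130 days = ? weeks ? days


Weeks: 130 ÷ 7 = 18 remainder 4

18 weeks 4 days


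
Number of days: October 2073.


31 days

Month: October (month 10)
October has 31 days


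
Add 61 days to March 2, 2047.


Start: March 2, 2047
Add 61 days
March 2 → April 1: 31 - 2 + 1 = 30 days (61 - 30 = 31 left)
April 1 → May 1: 30 - 1 + 1 = 30 days (31 - 30 = 1 left)
May 1 + 1 = May 2, 2047

May 2, 2047


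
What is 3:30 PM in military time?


15:30

Input: 3:30 PM
PM: 3 + 12 = 15


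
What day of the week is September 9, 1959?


Wednesday

Zeller's congruence:
q=9, m=9, k=59, j=19
h = (9 + ⌊13×10/5⌋ + 59 + ⌊59/4⌋ + ⌊19/4⌋ - 2×19) mod 7
= (9 + 26 + 59 + 14 + 4 - 38) mod 7
= 74 mod 7 = 4
h=4 → Wednesday


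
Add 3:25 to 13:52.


Start: 832 minutes from midnight
Add: 205 minutes
Total: 1037 minutes
Hours: 1037 ÷ 60 = 17 remainder 17

17:17


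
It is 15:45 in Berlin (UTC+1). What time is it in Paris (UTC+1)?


Time difference = UTC+1 - UTC+1 = +0 hours
New hour = (15 + 0) mod 24
= 15 mod 24 = 15
Minutes unchanged → 15:45

15:45


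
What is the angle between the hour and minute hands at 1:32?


Hour hand = 1×30 + 32×0.5 = 46.0°
Minute hand = 32×6 = 192°
Difference = |46.0 - 192| = 146.0°

146.0°


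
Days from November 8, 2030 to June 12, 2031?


216 days

From November 8, 2030 to June 12, 2031
Rest of November 2030: 30 - 8 = 22
Full months: December 31, January 31, February 2031 28, March 31, April 30, May 31
Days into June 2031: 12
Total = 22 + 31 + 31 + 28 + 31 + 30 + 31 + 12 = 216 days


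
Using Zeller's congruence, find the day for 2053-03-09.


Sunday

Zeller's congruence:
q=9, m=3, k=53, j=20
h = (9 + ⌊13×4/5⌋ + 53 + ⌊53/4⌋ + ⌊20/4⌋ - 2×20) mod 7
= (9 + 10 + 53 + 13 + 5 - 40) mod 7
= 50 mod 7 = 1
h=1 → Sunday


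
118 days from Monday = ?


Sunday

Start: Monday (index 0)
(0 + 118) mod 7
= 118 mod 7
= 6
Index 6 → Sunday


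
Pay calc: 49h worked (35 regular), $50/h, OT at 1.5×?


Regular: 35h × $50 = $1750.00
Overtime: 49 - 35 = 14h
OT pay: 14h × $50 × 1.5 = $1050.00
Total = $1750.00 + $1050.00 = $2800.00

$2800.00
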